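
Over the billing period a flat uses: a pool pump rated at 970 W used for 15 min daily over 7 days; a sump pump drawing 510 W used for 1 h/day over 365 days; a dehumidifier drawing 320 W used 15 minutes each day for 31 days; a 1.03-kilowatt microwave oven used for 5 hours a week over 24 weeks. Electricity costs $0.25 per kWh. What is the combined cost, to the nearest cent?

$78.48

pool pump: Runtime = 15 min × 7 = 105 min = 1.75 h
pool pump: 0.97 kW × 1.75 h = 1.6975 kWh
sump pump: Runtime = 1 h/day × 365 days = 365 h
sump pump: 0.51 kW × 365 h = 186.15 kWh
dehumidifier: Runtime = 15 min × 31 = 465 min = 7.75 h
dehumidifier: 0.32 kW × 7.75 h = 2.48 kWh
microwave oven: Runtime = 5 h/week × 24 weeks = 120 h
microwave oven: 1.03 kW × 120 h = 123.6 kWh
Total energy = 313.9275 kWh
Cost = 313.9275 × $0.25 = $78.48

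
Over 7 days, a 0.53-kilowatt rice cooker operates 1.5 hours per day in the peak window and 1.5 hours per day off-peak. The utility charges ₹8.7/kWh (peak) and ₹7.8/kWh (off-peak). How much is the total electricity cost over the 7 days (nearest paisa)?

₹91.82

Peak energy = 0.53 kW × 1.5 h × 7 = 5.565 kWh
Off-peak energy = 0.53 kW × 1.5 h × 7 = 5.565 kWh
Cost = 5.565 × ₹8.7 + 5.565 × ₹7.8 = ₹48.4155 + ₹43.407 = ₹91.82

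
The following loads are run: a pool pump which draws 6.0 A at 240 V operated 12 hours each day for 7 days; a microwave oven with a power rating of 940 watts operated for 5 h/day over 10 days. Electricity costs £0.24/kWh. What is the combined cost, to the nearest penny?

£40.31

pool pump: Power = 6.0 A × 240 V = 1440 W = 1.44 kW
pool pump: Runtime = 12 h/day × 7 days = 84 h
pool pump: 1.44 kW × 84 h = 120.96 kWh
microwave oven: Runtime = 5 h/day × 10 days = 50 h
microwave oven: 0.94 kW × 50 h = 47 kWh
Total energy = 167.96 kWh
Cost = 167.96 × £0.24 = £40.31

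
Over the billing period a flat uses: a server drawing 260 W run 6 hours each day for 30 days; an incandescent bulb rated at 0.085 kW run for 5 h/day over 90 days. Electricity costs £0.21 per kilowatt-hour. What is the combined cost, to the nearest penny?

£17.86

server: Runtime = 6 h/day × 30 days = 180 h
server: 0.26 kW × 180 h = 46.8 kWh
incandescent bulb: Runtime = 5 h/day × 90 days = 450 h
incandescent bulb: 0.085 kW × 450 h = 38.25 kWh
Total energy = 85.05 kWh
Cost = 85.05 × £0.21 = £17.86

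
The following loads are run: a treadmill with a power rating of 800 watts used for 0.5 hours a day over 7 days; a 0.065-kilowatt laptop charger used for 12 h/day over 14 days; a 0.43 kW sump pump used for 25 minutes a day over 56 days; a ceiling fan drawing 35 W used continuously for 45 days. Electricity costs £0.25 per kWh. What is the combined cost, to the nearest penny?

treadmill: Runtime = 0.5 h/day × 7 days = 3.5 h
treadmill: 0.8 kW × 3.5 h = 2.8 kWh
laptop charger: Runtime = 12 h/day × 14 days = 168 h
laptop charger: 0.065 kW × 168 h = 10.92 kWh
sump pump: Runtime = 25 min × 56 = 1400 min = 23.333333… h
sump pump: 0.43 kW × 23.333333… h = 10.033333… kWh
ceiling fan: Runtime = 24 h × 45 = 1080 h
ceiling fan: 0.035 kW × 1080 h = 37.8 kWh
Total energy = 61.553333… kWh
Cost = 61.553333… × £0.25 = £15.39

£15.39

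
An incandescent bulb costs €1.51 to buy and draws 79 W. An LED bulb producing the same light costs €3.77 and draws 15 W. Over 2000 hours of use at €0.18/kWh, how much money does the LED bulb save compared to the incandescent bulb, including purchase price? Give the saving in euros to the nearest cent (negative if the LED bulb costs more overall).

incandescent bulb: €1.51 + (79/1000) kW × 2000 h × €0.18 = €1.51 + €28.44 = €29.95
LED bulb: €3.77 + (15/1000) kW × 2000 h × €0.18 = €3.77 + €5.4 = €9.17
Saving = €29.95 − €9.17 = €20.78

€20.78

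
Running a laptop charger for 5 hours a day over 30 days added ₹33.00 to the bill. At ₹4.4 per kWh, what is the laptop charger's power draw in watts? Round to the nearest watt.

Energy = ₹33.00 ÷ ₹4.4/kWh = 7.5 kWh
Runtime = 5 h/day × 30 days = 150 h
Power = 7.5 kWh ÷ 150 h = 0.05 kW = 50 W

50 W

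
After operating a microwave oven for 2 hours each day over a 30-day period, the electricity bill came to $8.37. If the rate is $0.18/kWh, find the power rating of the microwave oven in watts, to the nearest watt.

775 W

Energy = $8.37 ÷ $0.18/kWh = 46.5 kWh
Runtime = 2 h/day × 30 days = 60 h
Power = 46.5 kWh ÷ 60 h = 0.775 kW = 775 W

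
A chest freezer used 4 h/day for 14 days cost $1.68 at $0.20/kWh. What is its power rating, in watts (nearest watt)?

Energy = $1.68 ÷ $0.20/kWh = 8.4 kWh
Runtime = 4 h/day × 14 days = 56 h
Power = 8.4 kWh ÷ 56 h = 0.15 kW = 150 W

150 W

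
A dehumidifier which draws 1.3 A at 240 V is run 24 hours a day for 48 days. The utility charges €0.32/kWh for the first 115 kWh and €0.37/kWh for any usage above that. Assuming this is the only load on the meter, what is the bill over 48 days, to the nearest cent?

€127.24

Power = 1.3 A × 240 V = 312 W = 0.312 kW
Runtime = 24 h × 48 = 1152 h
Energy = 0.312 kW × 1152 h = 359.424 kWh
Tier 1 (0–115 kWh): 115 × €0.32 = €36.8
Above 115 kWh: 244.424 × €0.37 = €90.43688
Bill = €127.24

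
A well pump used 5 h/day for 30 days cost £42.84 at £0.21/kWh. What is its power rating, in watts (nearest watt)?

1360 W

Energy = £42.84 ÷ £0.21/kWh = 204 kWh
Runtime = 5 h/day × 30 days = 150 h
Power = 204 kWh ÷ 150 h = 1.36 kW = 1360 W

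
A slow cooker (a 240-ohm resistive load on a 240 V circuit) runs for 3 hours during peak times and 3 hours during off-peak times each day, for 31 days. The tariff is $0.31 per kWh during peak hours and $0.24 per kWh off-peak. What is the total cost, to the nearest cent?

$12.28

Power = V²/R = 240²/240 = 240 W = 0.24 kW
Peak energy = 0.24 kW × 3 h × 31 = 22.32 kWh
Off-peak energy = 0.24 kW × 3 h × 31 = 22.32 kWh
Cost = 22.32 × $0.31 + 22.32 × $0.24 = $6.9192 + $5.3568 = $12.28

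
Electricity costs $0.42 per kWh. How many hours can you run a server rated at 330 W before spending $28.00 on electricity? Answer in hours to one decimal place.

Energy available = $28.00 ÷ $0.42/kWh = 66.6667 kWh
Hours = 66.6667 kWh ÷ 0.33 kW = 202.0 h

202.0 h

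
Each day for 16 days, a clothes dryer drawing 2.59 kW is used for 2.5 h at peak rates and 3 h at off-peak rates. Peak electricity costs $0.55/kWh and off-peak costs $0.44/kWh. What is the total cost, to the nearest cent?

Peak energy = 2.59 kW × 2.5 h × 16 = 103.6 kWh
Off-peak energy = 2.59 kW × 3 h × 16 = 124.32 kWh
Cost = 103.6 × $0.55 + 124.32 × $0.44 = $56.98 + $54.7008 = $111.68

$111.68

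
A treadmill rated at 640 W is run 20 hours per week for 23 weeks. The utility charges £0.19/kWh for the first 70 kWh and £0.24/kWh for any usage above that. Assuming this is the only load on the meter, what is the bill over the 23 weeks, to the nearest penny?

Runtime = 20 h/week × 23 weeks = 460 h
Energy = 0.64 kW × 460 h = 294.4 kWh
Tier 1 (0–70 kWh): 70 × £0.19 = £13.3
Above 70 kWh: 224.4 × £0.24 = £53.856
Bill = £67.16

£67.16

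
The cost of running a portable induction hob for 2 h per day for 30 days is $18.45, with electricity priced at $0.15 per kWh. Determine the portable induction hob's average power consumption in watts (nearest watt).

Energy = $18.45 ÷ $0.15/kWh = 123 kWh
Runtime = 2 h/day × 30 days = 60 h
Power = 123 kWh ÷ 60 h = 2.05 kW = 2050 W

2050 W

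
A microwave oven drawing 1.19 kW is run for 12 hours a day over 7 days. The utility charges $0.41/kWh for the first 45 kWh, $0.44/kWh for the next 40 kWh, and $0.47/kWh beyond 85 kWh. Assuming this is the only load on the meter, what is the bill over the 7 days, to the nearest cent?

$43.08

Runtime = 12 h/day × 7 days = 84 h
Energy = 1.19 kW × 84 h = 99.96 kWh
Tier 1 (0–45 kWh): 45 × $0.41 = $18.45
Tier 2 (45–85 kWh): 40 × $0.44 = $17.6
Above 85 kWh: 14.96 × $0.47 = $7.0312
Bill = $43.08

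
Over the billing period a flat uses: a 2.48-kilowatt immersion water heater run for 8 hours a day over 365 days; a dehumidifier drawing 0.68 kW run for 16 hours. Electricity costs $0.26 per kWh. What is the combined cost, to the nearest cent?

$1885.64

immersion water heater: Runtime = 8 h/day × 365 days = 2920 h
immersion water heater: 2.48 kW × 2920 h = 7241.6 kWh
dehumidifier: 0.68 kW × 16 h = 10.88 kWh
Total energy = 7252.48 kWh
Cost = 7252.48 × $0.26 = $1885.64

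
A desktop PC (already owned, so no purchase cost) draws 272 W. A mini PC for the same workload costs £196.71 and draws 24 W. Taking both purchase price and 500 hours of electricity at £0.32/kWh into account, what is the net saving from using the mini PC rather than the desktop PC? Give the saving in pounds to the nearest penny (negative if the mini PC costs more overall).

-£157.03

desktop PC: £0.00 + (272/1000) kW × 500 h × £0.32 = £0.00 + £43.52 = £43.52
mini PC: £196.71 + (24/1000) kW × 500 h × £0.32 = £196.71 + £3.84 = £200.55
Saving = £43.52 − £200.55 = −£157.03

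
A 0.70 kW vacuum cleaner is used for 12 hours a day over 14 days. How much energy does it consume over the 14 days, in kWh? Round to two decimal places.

117.60 kWh

Runtime = 12 h/day × 14 days = 168 h
Energy = 0.7 kW × 168 h = 117.6 kWh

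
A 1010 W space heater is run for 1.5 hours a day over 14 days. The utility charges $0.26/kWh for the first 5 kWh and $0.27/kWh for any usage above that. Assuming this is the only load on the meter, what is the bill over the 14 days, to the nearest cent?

$5.68

Runtime = 1.5 h/day × 14 days = 21 h
Energy = 1.01 kW × 21 h = 21.21 kWh
Tier 1 (0–5 kWh): 5 × $0.26 = $1.3
Above 5 kWh: 16.21 × $0.27 = $4.3767
Bill = $5.68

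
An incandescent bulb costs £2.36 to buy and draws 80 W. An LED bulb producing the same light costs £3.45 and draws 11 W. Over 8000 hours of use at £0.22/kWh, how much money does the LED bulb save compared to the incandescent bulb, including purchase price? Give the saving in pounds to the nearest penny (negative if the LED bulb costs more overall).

£120.35

incandescent bulb: £2.36 + (80/1000) kW × 8000 h × £0.22 = £2.36 + £140.8 = £143.16
LED bulb: £3.45 + (11/1000) kW × 8000 h × £0.22 = £3.45 + £19.36 = £22.81
Saving = £143.16 − £22.81 = £120.35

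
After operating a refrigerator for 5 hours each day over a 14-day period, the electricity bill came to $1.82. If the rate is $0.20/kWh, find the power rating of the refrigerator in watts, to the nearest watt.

Energy = $1.82 ÷ $0.20/kWh = 9.1 kWh
Runtime = 5 h/day × 14 days = 70 h
Power = 9.1 kWh ÷ 70 h = 0.13 kW = 130 W

130 W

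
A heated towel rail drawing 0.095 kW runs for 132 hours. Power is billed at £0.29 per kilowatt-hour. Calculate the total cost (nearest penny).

£3.64

Energy = 0.095 kW × 132 h = 12.54 kWh
Cost = 12.54 kWh × £0.29/kWh = £3.64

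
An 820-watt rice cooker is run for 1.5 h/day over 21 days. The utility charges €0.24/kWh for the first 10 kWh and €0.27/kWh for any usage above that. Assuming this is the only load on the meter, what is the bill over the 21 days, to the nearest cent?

Runtime = 1.5 h/day × 21 days = 31.5 h
Energy = 0.82 kW × 31.5 h = 25.83 kWh
Tier 1 (0–10 kWh): 10 × €0.24 = €2.4
Above 10 kWh: 15.83 × €0.27 = €4.2741
Bill = €6.67

€6.67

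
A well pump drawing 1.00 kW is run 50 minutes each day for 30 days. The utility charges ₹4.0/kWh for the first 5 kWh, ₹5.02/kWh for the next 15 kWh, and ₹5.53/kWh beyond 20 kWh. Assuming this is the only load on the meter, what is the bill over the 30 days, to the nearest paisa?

₹122.95

Runtime = 50 min × 30 = 1500 min = 25 h
Energy = 1 kW × 25 h = 25 kWh
Tier 1 (0–5 kWh): 5 × ₹4.0 = ₹20
Tier 2 (5–20 kWh): 15 × ₹5.02 = ₹75.3
Above 20 kWh: 5 × ₹5.53 = ₹27.65
Bill = ₹122.95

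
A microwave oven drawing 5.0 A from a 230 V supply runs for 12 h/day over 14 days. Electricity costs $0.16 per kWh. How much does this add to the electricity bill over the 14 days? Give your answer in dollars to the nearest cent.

$30.91

Power = 5.0 A × 230 V = 1150 W = 1.15 kW
Runtime = 12 h/day × 14 days = 168 h
Energy = 1.15 kW × 168 h = 193.2 kWh
Cost = 193.2 kWh × $0.16/kWh = $30.91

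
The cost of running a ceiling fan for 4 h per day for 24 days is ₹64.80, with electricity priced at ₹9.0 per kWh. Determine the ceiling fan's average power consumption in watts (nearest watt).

Energy = ₹64.80 ÷ ₹9.0/kWh = 7.2 kWh
Runtime = 4 h/day × 24 days = 96 h
Power = 7.2 kWh ÷ 96 h = 0.075 kW = 75 W

75 W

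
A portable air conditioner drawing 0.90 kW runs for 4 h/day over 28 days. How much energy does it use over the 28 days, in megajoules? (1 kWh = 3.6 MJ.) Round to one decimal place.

Runtime = 4 h/day × 28 days = 112 h
Energy = 0.9 kW × 112 h = 100.8 kWh
= 100.8 × 3.6 MJ = 362.9 MJ

362.9 MJ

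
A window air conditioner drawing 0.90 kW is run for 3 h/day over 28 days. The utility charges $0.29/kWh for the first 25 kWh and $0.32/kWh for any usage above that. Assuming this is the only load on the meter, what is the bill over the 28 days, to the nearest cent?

$23.44

Runtime = 3 h/day × 28 days = 84 h
Energy = 0.9 kW × 84 h = 75.6 kWh
Tier 1 (0–25 kWh): 25 × $0.29 = $7.25
Above 25 kWh: 50.6 × $0.32 = $16.192
Bill = $23.44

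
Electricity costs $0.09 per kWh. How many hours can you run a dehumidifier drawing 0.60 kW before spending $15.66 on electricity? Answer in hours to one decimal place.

Energy available = $15.66 ÷ $0.09/kWh = 174 kWh
Hours = 174 kWh ÷ 0.6 kW = 290.0 h

290.0 h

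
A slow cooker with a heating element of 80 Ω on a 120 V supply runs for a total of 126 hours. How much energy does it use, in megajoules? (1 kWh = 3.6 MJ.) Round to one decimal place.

81.6 MJ

Power = V²/R = 120²/80 = 180 W = 0.18 kW
Energy = 0.18 kW × 126 h = 22.68 kWh
= 22.68 × 3.6 MJ = 81.6 MJ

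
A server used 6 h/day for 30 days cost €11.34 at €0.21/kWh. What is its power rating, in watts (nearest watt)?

300 W

Energy = €11.34 ÷ €0.21/kWh = 54 kWh
Runtime = 6 h/day × 30 days = 180 h
Power = 54 kWh ÷ 180 h = 0.3 kW = 300 W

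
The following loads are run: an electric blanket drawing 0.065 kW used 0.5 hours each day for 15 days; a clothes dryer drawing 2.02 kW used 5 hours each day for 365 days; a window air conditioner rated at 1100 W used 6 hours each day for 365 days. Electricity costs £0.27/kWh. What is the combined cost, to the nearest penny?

£1645.92

electric blanket: Runtime = 0.5 h/day × 15 days = 7.5 h
electric blanket: 0.065 kW × 7.5 h = 0.4875 kWh
clothes dryer: Runtime = 5 h/day × 365 days = 1825 h
clothes dryer: 2.02 kW × 1825 h = 3686.5 kWh
window air conditioner: Runtime = 6 h/day × 365 days = 2190 h
window air conditioner: 1.1 kW × 2190 h = 2409 kWh
Total energy = 6095.9875 kWh
Cost = 6095.9875 × £0.27 = £1645.92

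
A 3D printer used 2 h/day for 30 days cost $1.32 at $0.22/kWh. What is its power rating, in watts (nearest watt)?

Energy = $1.32 ÷ $0.22/kWh = 6 kWh
Runtime = 2 h/day × 30 days = 60 h
Power = 6 kWh ÷ 60 h = 0.1 kW = 100 W

100 W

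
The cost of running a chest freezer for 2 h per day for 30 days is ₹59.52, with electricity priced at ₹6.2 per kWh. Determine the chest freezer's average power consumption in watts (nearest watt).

Energy = ₹59.52 ÷ ₹6.2/kWh = 9.6 kWh
Runtime = 2 h/day × 30 days = 60 h
Power = 9.6 kWh ÷ 60 h = 0.16 kW = 160 W

160 W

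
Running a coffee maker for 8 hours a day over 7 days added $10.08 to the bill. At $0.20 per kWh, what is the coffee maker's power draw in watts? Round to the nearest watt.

900 W

Energy = $10.08 ÷ $0.20/kWh = 50.4 kWh
Runtime = 8 h/day × 7 days = 56 h
Power = 50.4 kWh ÷ 56 h = 0.9 kW = 900 W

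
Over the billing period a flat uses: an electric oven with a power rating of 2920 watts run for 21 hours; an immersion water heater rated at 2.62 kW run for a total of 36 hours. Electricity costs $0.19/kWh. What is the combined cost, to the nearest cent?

electric oven: 2.92 kW × 21 h = 61.32 kWh
immersion water heater: 2.62 kW × 36 h = 94.32 kWh
Total energy = 155.64 kWh
Cost = 155.64 × $0.19 = $29.57

$29.57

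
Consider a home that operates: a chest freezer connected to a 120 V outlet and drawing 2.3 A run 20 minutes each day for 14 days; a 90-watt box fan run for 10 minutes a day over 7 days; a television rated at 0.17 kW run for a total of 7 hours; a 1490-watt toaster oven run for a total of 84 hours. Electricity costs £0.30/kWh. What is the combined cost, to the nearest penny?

£38.32

chest freezer: Power = 2.3 A × 120 V = 276 W = 0.276 kW
chest freezer: Runtime = 20 min × 14 = 280 min = 4.666666… h
chest freezer: 0.276 kW × 4.666666… h = 1.288 kWh
box fan: Runtime = 10 min × 7 = 70 min = 1.166666… h
box fan: 0.09 kW × 1.166666… h = 0.105 kWh
television: 0.17 kW × 7 h = 1.19 kWh
toaster oven: 1.49 kW × 84 h = 125.16 kWh
Total energy = 127.743 kWh
Cost = 127.743 × £0.30 = £38.32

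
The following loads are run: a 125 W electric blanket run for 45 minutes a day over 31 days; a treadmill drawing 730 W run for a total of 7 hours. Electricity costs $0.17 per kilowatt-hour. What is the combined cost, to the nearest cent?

electric blanket: Runtime = 45 min × 31 = 1395 min = 23.25 h
electric blanket: 0.125 kW × 23.25 h = 2.90625 kWh
treadmill: 0.73 kW × 7 h = 5.11 kWh
Total energy = 8.01625 kWh
Cost = 8.01625 × $0.17 = $1.36

$1.36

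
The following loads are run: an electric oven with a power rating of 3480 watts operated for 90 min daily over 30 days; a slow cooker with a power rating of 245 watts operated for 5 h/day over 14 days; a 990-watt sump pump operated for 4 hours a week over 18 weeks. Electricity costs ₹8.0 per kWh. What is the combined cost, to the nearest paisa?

₹1960.24

electric oven: Runtime = 90 min × 30 = 2700 min = 45 h
electric oven: 3.48 kW × 45 h = 156.6 kWh
slow cooker: Runtime = 5 h/day × 14 days = 70 h
slow cooker: 0.245 kW × 70 h = 17.15 kWh
sump pump: Runtime = 4 h/week × 18 weeks = 72 h
sump pump: 0.99 kW × 72 h = 71.28 kWh
Total energy = 245.03 kWh
Cost = 245.03 × ₹8.0 = ₹1960.24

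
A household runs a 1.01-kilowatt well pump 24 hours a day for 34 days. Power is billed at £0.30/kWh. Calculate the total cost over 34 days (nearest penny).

Runtime = 24 h × 34 = 816 h
Energy = 1.01 kW × 816 h = 824.16 kWh
Cost = 824.16 kWh × £0.30/kWh = £247.25

£247.25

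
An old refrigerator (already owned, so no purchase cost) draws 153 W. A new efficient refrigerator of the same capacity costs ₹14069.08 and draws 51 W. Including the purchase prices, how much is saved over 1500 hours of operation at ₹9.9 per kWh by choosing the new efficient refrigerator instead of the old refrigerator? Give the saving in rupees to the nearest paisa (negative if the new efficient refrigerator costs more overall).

-₹12554.38

old refrigerator: ₹0.00 + (153/1000) kW × 1500 h × ₹9.9 = ₹0.00 + ₹2272.05 = ₹2272.05
new efficient refrigerator: ₹14069.08 + (51/1000) kW × 1500 h × ₹9.9 = ₹14069.08 + ₹757.35 = ₹14826.43
Saving = ₹2272.05 − ₹14826.43 = −₹12554.38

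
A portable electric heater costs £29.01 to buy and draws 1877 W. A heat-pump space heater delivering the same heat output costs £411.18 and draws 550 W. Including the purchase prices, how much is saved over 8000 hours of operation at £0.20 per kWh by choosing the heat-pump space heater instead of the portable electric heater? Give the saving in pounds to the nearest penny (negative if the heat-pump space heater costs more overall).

portable electric heater: £29.01 + (1877/1000) kW × 8000 h × £0.20 = £29.01 + £3003.2 = £3032.21
heat-pump space heater: £411.18 + (550/1000) kW × 8000 h × £0.20 = £411.18 + £880 = £1291.18
Saving = £3032.21 − £1291.18 = £1741.03

£1741.03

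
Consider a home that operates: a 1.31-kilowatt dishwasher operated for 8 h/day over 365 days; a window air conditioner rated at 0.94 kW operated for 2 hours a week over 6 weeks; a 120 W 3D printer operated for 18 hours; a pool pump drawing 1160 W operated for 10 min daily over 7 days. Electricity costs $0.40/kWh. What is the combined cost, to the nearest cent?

$1536.00

dishwasher: Runtime = 8 h/day × 365 days = 2920 h
dishwasher: 1.31 kW × 2920 h = 3825.2 kWh
window air conditioner: Runtime = 2 h/week × 6 weeks = 12 h
window air conditioner: 0.94 kW × 12 h = 11.28 kWh
3D printer: 0.12 kW × 18 h = 2.16 kWh
pool pump: Runtime = 10 min × 7 = 70 min = 1.166666… h
pool pump: 1.16 kW × 1.166666… h = 1.353333… kWh
Total energy = 3839.993333… kWh
Cost = 3839.993333… × $0.40 = $1536.00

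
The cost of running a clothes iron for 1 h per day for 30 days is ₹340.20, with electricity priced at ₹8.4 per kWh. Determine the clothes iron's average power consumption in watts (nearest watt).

1350 W

Energy = ₹340.20 ÷ ₹8.4/kWh = 40.5 kWh
Runtime = 1 h/day × 30 days = 30 h
Power = 40.5 kWh ÷ 30 h = 1.35 kW = 1350 W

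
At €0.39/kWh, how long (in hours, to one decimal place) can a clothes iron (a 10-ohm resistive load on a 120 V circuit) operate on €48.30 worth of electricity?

Power = V²/R = 120²/10 = 1440 W = 1.44 kW
Energy available = €48.30 ÷ €0.39/kWh = 123.8462 kWh
Hours = 123.8462 kWh ÷ 1.44 kW = 86.0 h

86.0 h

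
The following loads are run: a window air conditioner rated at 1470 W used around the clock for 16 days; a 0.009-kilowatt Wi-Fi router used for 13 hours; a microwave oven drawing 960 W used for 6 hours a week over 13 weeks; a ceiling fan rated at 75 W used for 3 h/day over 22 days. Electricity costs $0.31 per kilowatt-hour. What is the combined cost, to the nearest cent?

window air conditioner: Runtime = 24 h × 16 = 384 h
window air conditioner: 1.47 kW × 384 h = 564.48 kWh
Wi-Fi router: 0.009 kW × 13 h = 0.117 kWh
microwave oven: Runtime = 6 h/week × 13 weeks = 78 h
microwave oven: 0.96 kW × 78 h = 74.88 kWh
ceiling fan: Runtime = 3 h/day × 22 days = 66 h
ceiling fan: 0.075 kW × 66 h = 4.95 kWh
Total energy = 644.427 kWh
Cost = 644.427 × $0.31 = $199.77

$199.77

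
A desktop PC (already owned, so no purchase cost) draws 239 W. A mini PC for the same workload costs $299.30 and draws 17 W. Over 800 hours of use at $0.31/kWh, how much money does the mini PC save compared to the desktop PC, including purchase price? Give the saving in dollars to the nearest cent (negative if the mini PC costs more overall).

-$244.24

desktop PC: $0.00 + (239/1000) kW × 800 h × $0.31 = $0.00 + $59.272 = $59.272
mini PC: $299.30 + (17/1000) kW × 800 h × $0.31 = $299.30 + $4.216 = $303.516
Saving = $59.272 − $303.516 = −$244.244 → -$244.24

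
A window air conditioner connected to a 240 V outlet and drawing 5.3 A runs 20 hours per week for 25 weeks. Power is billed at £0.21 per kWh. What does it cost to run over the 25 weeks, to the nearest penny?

Power = 5.3 A × 240 V = 1272 W = 1.272 kW
Runtime = 20 h/week × 25 weeks = 500 h
Energy = 1.272 kW × 500 h = 636 kWh
Cost = 636 kWh × £0.21/kWh = £133.56

£133.56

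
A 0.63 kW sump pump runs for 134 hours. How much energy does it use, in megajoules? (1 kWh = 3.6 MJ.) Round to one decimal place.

Energy = 0.63 kW × 134 h = 84.42 kWh
= 84.42 × 3.6 MJ = 303.9 MJ

303.9 MJ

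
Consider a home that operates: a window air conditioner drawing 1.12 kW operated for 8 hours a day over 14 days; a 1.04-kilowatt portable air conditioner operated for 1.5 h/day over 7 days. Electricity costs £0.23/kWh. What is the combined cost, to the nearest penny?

window air conditioner: Runtime = 8 h/day × 14 days = 112 h
window air conditioner: 1.12 kW × 112 h = 125.44 kWh
portable air conditioner: Runtime = 1.5 h/day × 7 days = 10.5 h
portable air conditioner: 1.04 kW × 10.5 h = 10.92 kWh
Total energy = 136.36 kWh
Cost = 136.36 × £0.23 = £31.36

£31.36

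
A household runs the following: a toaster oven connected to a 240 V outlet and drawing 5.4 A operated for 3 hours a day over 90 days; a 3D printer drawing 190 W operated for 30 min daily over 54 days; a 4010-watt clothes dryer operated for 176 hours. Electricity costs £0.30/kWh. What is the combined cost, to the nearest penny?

toaster oven: Power = 5.4 A × 240 V = 1296 W = 1.296 kW
toaster oven: Runtime = 3 h/day × 90 days = 270 h
toaster oven: 1.296 kW × 270 h = 349.92 kWh
3D printer: Runtime = 30 min × 54 = 1620 min = 27 h
3D printer: 0.19 kW × 27 h = 5.13 kWh
clothes dryer: 4.01 kW × 176 h = 705.76 kWh
Total energy = 1060.81 kWh
Cost = 1060.81 × £0.30 = £318.24

£318.24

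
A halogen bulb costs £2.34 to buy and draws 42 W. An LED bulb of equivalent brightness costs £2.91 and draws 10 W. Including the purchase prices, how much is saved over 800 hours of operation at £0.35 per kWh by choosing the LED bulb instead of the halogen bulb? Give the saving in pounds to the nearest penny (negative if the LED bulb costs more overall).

halogen bulb: £2.34 + (42/1000) kW × 800 h × £0.35 = £2.34 + £11.76 = £14.1
LED bulb: £2.91 + (10/1000) kW × 800 h × £0.35 = £2.91 + £2.8 = £5.71
Saving = £14.1 − £5.71 = £8.39

£8.39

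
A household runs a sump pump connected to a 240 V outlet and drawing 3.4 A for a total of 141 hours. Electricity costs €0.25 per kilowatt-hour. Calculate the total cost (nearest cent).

Power = 3.4 A × 240 V = 816 W = 0.816 kW
Energy = 0.816 kW × 141 h = 115.056 kWh
Cost = 115.056 kWh × €0.25/kWh = €28.76

€28.76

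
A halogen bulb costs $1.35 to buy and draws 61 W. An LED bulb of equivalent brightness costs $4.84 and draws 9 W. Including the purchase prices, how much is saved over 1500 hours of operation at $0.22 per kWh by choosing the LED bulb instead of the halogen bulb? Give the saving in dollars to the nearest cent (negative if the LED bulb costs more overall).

$13.67

halogen bulb: $1.35 + (61/1000) kW × 1500 h × $0.22 = $1.35 + $20.13 = $21.48
LED bulb: $4.84 + (9/1000) kW × 1500 h × $0.22 = $4.84 + $2.97 = $7.81
Saving = $21.48 − $7.81 = $13.67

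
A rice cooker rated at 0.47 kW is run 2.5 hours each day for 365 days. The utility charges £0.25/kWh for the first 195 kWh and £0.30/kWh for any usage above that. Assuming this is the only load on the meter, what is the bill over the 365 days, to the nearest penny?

Runtime = 2.5 h/day × 365 days = 912.5 h
Energy = 0.47 kW × 912.5 h = 428.875 kWh
Tier 1 (0–195 kWh): 195 × £0.25 = £48.75
Above 195 kWh: 233.875 × £0.30 = £70.1625
Bill = £118.91

£118.91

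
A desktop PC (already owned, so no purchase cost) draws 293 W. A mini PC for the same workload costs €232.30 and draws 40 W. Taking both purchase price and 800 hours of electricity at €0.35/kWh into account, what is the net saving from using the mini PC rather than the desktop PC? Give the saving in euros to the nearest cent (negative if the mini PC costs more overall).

desktop PC: €0.00 + (293/1000) kW × 800 h × €0.35 = €0.00 + €82.04 = €82.04
mini PC: €232.30 + (40/1000) kW × 800 h × €0.35 = €232.30 + €11.2 = €243.5
Saving = €82.04 − €243.5 = −€161.46

-€161.46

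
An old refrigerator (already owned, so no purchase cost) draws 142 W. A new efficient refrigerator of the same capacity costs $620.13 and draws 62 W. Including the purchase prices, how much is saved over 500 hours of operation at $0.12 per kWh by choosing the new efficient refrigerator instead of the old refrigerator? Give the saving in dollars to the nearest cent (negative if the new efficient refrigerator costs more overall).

-$615.33

old refrigerator: $0.00 + (142/1000) kW × 500 h × $0.12 = $0.00 + $8.52 = $8.52
new efficient refrigerator: $620.13 + (62/1000) kW × 500 h × $0.12 = $620.13 + $3.72 = $623.85
Saving = $8.52 − $623.85 = −$615.33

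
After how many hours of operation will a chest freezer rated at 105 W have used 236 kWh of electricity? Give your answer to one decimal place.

2247.6 h

Hours = 236 kWh ÷ 0.105 kW = 2247.6 h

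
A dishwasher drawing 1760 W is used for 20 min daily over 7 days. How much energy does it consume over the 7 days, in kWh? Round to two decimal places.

4.11 kWh

Runtime = 20 min × 7 = 140 min = 2.333333… h
Energy = 1.76 kW × 2.333333… h = 4.106666… kWh ≈ 4.11 kWh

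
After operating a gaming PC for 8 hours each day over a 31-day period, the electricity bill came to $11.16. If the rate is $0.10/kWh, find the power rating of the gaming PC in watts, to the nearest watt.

Energy = $11.16 ÷ $0.10/kWh = 111.6 kWh
Runtime = 8 h/day × 31 days = 248 h
Power = 111.6 kWh ÷ 248 h = 0.45 kW = 450 W

450 W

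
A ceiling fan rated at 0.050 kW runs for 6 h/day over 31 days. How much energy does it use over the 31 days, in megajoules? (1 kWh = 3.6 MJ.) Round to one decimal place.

33.5 MJ

Runtime = 6 h/day × 31 days = 186 h
Energy = 0.05 kW × 186 h = 9.3 kWh
= 9.3 × 3.6 MJ = 33.5 MJ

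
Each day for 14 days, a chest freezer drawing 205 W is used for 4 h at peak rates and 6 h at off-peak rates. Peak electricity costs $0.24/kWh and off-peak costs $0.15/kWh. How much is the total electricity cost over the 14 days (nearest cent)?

$5.34

Peak energy = 0.205 kW × 4 h × 14 = 11.48 kWh
Off-peak energy = 0.205 kW × 6 h × 14 = 17.22 kWh
Cost = 11.48 × $0.24 + 17.22 × $0.15 = $2.7552 + $2.583 = $5.34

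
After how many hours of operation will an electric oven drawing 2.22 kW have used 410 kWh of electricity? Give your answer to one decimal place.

Hours = 410 kWh ÷ 2.22 kW = 184.7 h

184.7 h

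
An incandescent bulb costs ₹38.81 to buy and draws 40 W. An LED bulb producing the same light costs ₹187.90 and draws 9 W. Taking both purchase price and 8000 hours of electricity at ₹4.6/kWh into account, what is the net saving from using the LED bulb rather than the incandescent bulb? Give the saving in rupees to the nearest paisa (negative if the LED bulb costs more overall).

₹991.71

incandescent bulb: ₹38.81 + (40/1000) kW × 8000 h × ₹4.6 = ₹38.81 + ₹1472 = ₹1510.81
LED bulb: ₹187.90 + (9/1000) kW × 8000 h × ₹4.6 = ₹187.90 + ₹331.2 = ₹519.1
Saving = ₹1510.81 − ₹519.1 = ₹991.71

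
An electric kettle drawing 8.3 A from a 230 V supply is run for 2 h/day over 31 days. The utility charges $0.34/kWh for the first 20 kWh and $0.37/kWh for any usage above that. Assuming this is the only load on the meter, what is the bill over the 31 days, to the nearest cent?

$43.19

Power = 8.3 A × 230 V = 1909 W = 1.909 kW
Runtime = 2 h/day × 31 days = 62 h
Energy = 1.909 kW × 62 h = 118.358 kWh
Tier 1 (0–20 kWh): 20 × $0.34 = $6.8
Above 20 kWh: 98.358 × $0.37 = $36.39246
Bill = $43.19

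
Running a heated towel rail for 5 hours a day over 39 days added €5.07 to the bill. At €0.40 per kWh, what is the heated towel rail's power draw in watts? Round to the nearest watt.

65 W

Energy = €5.07 ÷ €0.40/kWh = 12.675 kWh
Runtime = 5 h/day × 39 days = 195 h
Power = 12.675 kWh ÷ 195 h = 0.065 kW = 65 W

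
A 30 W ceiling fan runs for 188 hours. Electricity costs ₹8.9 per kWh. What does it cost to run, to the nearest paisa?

₹50.20

Energy = 0.03 kW × 188 h = 5.64 kWh
Cost = 5.64 kWh × ₹8.9/kWh = ₹50.20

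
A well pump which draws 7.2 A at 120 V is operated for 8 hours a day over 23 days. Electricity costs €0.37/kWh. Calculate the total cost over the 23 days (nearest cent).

Power = 7.2 A × 120 V = 864 W = 0.864 kW
Runtime = 8 h/day × 23 days = 184 h
Energy = 0.864 kW × 184 h = 158.976 kWh
Cost = 158.976 kWh × €0.37/kWh = €58.82

€58.82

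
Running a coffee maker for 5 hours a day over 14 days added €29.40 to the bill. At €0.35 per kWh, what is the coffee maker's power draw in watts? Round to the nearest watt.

Energy = €29.40 ÷ €0.35/kWh = 84 kWh
Runtime = 5 h/day × 14 days = 70 h
Power = 84 kWh ÷ 70 h = 1.2 kW = 1200 W

1200 W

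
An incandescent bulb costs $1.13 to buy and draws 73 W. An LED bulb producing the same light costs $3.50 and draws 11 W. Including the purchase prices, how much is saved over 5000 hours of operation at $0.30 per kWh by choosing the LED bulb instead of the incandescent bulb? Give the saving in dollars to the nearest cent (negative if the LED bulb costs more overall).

$90.63

incandescent bulb: $1.13 + (73/1000) kW × 5000 h × $0.30 = $1.13 + $109.5 = $110.63
LED bulb: $3.50 + (11/1000) kW × 5000 h × $0.30 = $3.50 + $16.5 = $20
Saving = $110.63 − $20 = $90.63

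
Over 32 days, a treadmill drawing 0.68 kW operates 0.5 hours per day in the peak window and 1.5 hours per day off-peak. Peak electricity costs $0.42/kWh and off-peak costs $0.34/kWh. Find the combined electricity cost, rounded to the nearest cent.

Peak energy = 0.68 kW × 0.5 h × 32 = 10.88 kWh
Off-peak energy = 0.68 kW × 1.5 h × 32 = 32.64 kWh
Cost = 10.88 × $0.42 + 32.64 × $0.34 = $4.5696 + $11.0976 = $15.67

$15.67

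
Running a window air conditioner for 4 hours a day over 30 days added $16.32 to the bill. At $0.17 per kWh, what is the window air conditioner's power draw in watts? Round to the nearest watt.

800 W

Energy = $16.32 ÷ $0.17/kWh = 96 kWh
Runtime = 4 h/day × 30 days = 120 h
Power = 96 kWh ÷ 120 h = 0.8 kW = 800 W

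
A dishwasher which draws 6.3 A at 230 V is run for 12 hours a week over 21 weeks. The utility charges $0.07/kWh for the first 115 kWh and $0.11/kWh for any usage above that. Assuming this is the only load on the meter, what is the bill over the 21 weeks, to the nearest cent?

$35.57

Power = 6.3 A × 230 V = 1449 W = 1.449 kW
Runtime = 12 h/week × 21 weeks = 252 h
Energy = 1.449 kW × 252 h = 365.148 kWh
Tier 1 (0–115 kWh): 115 × $0.07 = $8.05
Above 115 kWh: 250.148 × $0.11 = $27.51628
Bill = $35.57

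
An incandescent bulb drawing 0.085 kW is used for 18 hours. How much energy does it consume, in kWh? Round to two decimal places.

1.53 kWh

Energy = 0.085 kW × 18 h = 1.53 kWh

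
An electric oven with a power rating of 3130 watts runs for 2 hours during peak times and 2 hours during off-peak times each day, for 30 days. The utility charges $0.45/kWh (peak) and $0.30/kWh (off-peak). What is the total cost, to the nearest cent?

$140.85

Peak energy = 3.13 kW × 2 h × 30 = 187.8 kWh
Off-peak energy = 3.13 kW × 2 h × 30 = 187.8 kWh
Cost = 187.8 × $0.45 + 187.8 × $0.30 = $84.51 + $56.34 = $140.85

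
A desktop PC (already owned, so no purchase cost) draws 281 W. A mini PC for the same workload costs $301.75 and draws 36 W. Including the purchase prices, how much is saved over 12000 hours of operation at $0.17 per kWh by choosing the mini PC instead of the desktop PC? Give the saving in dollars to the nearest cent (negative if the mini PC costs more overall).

desktop PC: $0.00 + (281/1000) kW × 12000 h × $0.17 = $0.00 + $573.24 = $573.24
mini PC: $301.75 + (36/1000) kW × 12000 h × $0.17 = $301.75 + $73.44 = $375.19
Saving = $573.24 − $375.19 = $198.05

$198.05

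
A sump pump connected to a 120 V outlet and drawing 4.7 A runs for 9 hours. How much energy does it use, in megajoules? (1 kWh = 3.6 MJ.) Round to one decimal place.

18.3 MJ

Power = 4.7 A × 120 V = 564 W = 0.564 kW
Energy = 0.564 kW × 9 h = 5.076 kWh
= 5.076 × 3.6 MJ = 18.3 MJ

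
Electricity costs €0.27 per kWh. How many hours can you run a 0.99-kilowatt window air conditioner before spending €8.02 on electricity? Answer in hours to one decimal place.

Energy available = €8.02 ÷ €0.27/kWh = 29.7037 kWh
Hours = 29.7037 kWh ÷ 0.99 kW = 30.0 h

30.0 h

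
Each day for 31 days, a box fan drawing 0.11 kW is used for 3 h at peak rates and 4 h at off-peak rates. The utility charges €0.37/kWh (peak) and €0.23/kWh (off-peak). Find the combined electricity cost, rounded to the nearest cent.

€6.92

Peak energy = 0.11 kW × 3 h × 31 = 10.23 kWh
Off-peak energy = 0.11 kW × 4 h × 31 = 13.64 kWh
Cost = 10.23 × €0.37 + 13.64 × €0.23 = €3.7851 + €3.1372 = €6.92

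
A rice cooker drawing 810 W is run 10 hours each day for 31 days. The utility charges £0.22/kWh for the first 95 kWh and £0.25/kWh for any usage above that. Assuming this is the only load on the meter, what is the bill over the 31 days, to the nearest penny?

Runtime = 10 h/day × 31 days = 310 h
Energy = 0.81 kW × 310 h = 251.1 kWh
Tier 1 (0–95 kWh): 95 × £0.22 = £20.9
Above 95 kWh: 156.1 × £0.25 = £39.025
Bill = £59.93

£59.93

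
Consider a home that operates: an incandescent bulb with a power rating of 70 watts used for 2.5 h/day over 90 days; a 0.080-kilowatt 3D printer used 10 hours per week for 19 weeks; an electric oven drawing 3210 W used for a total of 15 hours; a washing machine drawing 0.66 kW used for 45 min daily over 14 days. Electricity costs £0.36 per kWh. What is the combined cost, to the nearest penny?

£30.97

incandescent bulb: Runtime = 2.5 h/day × 90 days = 225 h
incandescent bulb: 0.07 kW × 225 h = 15.75 kWh
3D printer: Runtime = 10 h/week × 19 weeks = 190 h
3D printer: 0.08 kW × 190 h = 15.2 kWh
electric oven: 3.21 kW × 15 h = 48.15 kWh
washing machine: Runtime = 45 min × 14 = 630 min = 10.5 h
washing machine: 0.66 kW × 10.5 h = 6.93 kWh
Total energy = 86.03 kWh
Cost = 86.03 × £0.36 = £30.97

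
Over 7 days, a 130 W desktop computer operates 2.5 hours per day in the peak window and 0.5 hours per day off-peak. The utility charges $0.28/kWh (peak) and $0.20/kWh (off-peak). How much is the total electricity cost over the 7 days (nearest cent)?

$0.73

Peak energy = 0.13 kW × 2.5 h × 7 = 2.275 kWh
Off-peak energy = 0.13 kW × 0.5 h × 7 = 0.455 kWh
Cost = 2.275 × $0.28 + 0.455 × $0.20 = $0.637 + $0.091 = $0.73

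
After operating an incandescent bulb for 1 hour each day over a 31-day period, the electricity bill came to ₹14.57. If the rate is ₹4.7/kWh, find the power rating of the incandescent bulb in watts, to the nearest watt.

Energy = ₹14.57 ÷ ₹4.7/kWh = 3.1 kWh
Runtime = 1 h/day × 31 days = 31 h
Power = 3.1 kWh ÷ 31 h = 0.1 kW = 100 W

100 W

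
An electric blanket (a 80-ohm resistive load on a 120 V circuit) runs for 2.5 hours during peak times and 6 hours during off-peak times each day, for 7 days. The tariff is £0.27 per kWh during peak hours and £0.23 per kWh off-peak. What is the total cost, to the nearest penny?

Power = V²/R = 120²/80 = 180 W = 0.18 kW
Peak energy = 0.18 kW × 2.5 h × 7 = 3.15 kWh
Off-peak energy = 0.18 kW × 6 h × 7 = 7.56 kWh
Cost = 3.15 × £0.27 + 7.56 × £0.23 = £0.8505 + £1.7388 = £2.59

£2.59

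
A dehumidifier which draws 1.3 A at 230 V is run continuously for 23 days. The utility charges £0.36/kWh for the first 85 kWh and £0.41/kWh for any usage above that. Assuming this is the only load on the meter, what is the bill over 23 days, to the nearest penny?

Power = 1.3 A × 230 V = 299 W = 0.299 kW
Runtime = 24 h × 23 = 552 h
Energy = 0.299 kW × 552 h = 165.048 kWh
Tier 1 (0–85 kWh): 85 × £0.36 = £30.6
Above 85 kWh: 80.048 × £0.41 = £32.81968
Bill = £63.42

£63.42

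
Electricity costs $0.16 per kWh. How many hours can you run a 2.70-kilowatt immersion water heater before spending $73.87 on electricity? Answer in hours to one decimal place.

171.0 h

Energy available = $73.87 ÷ $0.16/kWh = 461.6875 kWh
Hours = 461.6875 kWh ÷ 2.7 kW = 171.0 h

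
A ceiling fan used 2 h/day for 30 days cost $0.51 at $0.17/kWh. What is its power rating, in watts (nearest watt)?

50 W

Energy = $0.51 ÷ $0.17/kWh = 3 kWh
Runtime = 2 h/day × 30 days = 60 h
Power = 3 kWh ÷ 60 h = 0.05 kW = 50 W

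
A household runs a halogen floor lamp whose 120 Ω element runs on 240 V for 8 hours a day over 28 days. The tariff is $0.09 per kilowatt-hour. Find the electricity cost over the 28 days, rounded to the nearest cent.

Power = V²/R = 240²/120 = 480 W = 0.48 kW
Runtime = 8 h/day × 28 days = 224 h
Energy = 0.48 kW × 224 h = 107.52 kWh
Cost = 107.52 kWh × $0.09/kWh = $9.68

$9.68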